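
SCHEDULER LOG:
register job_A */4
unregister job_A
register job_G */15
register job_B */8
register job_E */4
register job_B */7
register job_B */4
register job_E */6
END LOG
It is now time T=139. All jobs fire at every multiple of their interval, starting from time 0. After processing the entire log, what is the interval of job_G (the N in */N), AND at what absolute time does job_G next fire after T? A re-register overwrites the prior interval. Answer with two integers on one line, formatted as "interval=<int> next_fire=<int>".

Answer: interval=15 next_fire=150

Derivation:
Op 1: register job_A */4 -> active={job_A:*/4}
Op 2: unregister job_A -> active={}
Op 3: register job_G */15 -> active={job_G:*/15}
Op 4: register job_B */8 -> active={job_B:*/8, job_G:*/15}
Op 5: register job_E */4 -> active={job_B:*/8, job_E:*/4, job_G:*/15}
Op 6: register job_B */7 -> active={job_B:*/7, job_E:*/4, job_G:*/15}
Op 7: register job_B */4 -> active={job_B:*/4, job_E:*/4, job_G:*/15}
Op 8: register job_E */6 -> active={job_B:*/4, job_E:*/6, job_G:*/15}
Final interval of job_G = 15
Next fire of job_G after T=139: (139//15+1)*15 = 150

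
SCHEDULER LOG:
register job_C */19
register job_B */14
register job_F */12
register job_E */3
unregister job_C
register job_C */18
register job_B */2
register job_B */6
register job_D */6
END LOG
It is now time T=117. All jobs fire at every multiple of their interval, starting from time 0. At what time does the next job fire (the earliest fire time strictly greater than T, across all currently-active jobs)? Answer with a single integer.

Answer: 120

Derivation:
Op 1: register job_C */19 -> active={job_C:*/19}
Op 2: register job_B */14 -> active={job_B:*/14, job_C:*/19}
Op 3: register job_F */12 -> active={job_B:*/14, job_C:*/19, job_F:*/12}
Op 4: register job_E */3 -> active={job_B:*/14, job_C:*/19, job_E:*/3, job_F:*/12}
Op 5: unregister job_C -> active={job_B:*/14, job_E:*/3, job_F:*/12}
Op 6: register job_C */18 -> active={job_B:*/14, job_C:*/18, job_E:*/3, job_F:*/12}
Op 7: register job_B */2 -> active={job_B:*/2, job_C:*/18, job_E:*/3, job_F:*/12}
Op 8: register job_B */6 -> active={job_B:*/6, job_C:*/18, job_E:*/3, job_F:*/12}
Op 9: register job_D */6 -> active={job_B:*/6, job_C:*/18, job_D:*/6, job_E:*/3, job_F:*/12}
  job_B: interval 6, next fire after T=117 is 120
  job_C: interval 18, next fire after T=117 is 126
  job_D: interval 6, next fire after T=117 is 120
  job_E: interval 3, next fire after T=117 is 120
  job_F: interval 12, next fire after T=117 is 120
Earliest fire time = 120 (job job_B)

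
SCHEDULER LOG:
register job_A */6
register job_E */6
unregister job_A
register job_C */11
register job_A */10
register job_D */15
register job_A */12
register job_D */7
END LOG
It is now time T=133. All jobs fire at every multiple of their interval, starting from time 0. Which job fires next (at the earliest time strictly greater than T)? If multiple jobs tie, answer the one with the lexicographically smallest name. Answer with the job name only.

Op 1: register job_A */6 -> active={job_A:*/6}
Op 2: register job_E */6 -> active={job_A:*/6, job_E:*/6}
Op 3: unregister job_A -> active={job_E:*/6}
Op 4: register job_C */11 -> active={job_C:*/11, job_E:*/6}
Op 5: register job_A */10 -> active={job_A:*/10, job_C:*/11, job_E:*/6}
Op 6: register job_D */15 -> active={job_A:*/10, job_C:*/11, job_D:*/15, job_E:*/6}
Op 7: register job_A */12 -> active={job_A:*/12, job_C:*/11, job_D:*/15, job_E:*/6}
Op 8: register job_D */7 -> active={job_A:*/12, job_C:*/11, job_D:*/7, job_E:*/6}
  job_A: interval 12, next fire after T=133 is 144
  job_C: interval 11, next fire after T=133 is 143
  job_D: interval 7, next fire after T=133 is 140
  job_E: interval 6, next fire after T=133 is 138
Earliest = 138, winner (lex tiebreak) = job_E

Answer: job_E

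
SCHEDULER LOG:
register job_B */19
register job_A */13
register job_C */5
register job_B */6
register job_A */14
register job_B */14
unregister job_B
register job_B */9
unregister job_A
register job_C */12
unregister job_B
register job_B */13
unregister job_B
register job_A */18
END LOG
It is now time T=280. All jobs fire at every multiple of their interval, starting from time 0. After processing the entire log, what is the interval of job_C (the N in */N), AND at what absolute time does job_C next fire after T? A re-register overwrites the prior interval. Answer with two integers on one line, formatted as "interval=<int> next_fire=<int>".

Op 1: register job_B */19 -> active={job_B:*/19}
Op 2: register job_A */13 -> active={job_A:*/13, job_B:*/19}
Op 3: register job_C */5 -> active={job_A:*/13, job_B:*/19, job_C:*/5}
Op 4: register job_B */6 -> active={job_A:*/13, job_B:*/6, job_C:*/5}
Op 5: register job_A */14 -> active={job_A:*/14, job_B:*/6, job_C:*/5}
Op 6: register job_B */14 -> active={job_A:*/14, job_B:*/14, job_C:*/5}
Op 7: unregister job_B -> active={job_A:*/14, job_C:*/5}
Op 8: register job_B */9 -> active={job_A:*/14, job_B:*/9, job_C:*/5}
Op 9: unregister job_A -> active={job_B:*/9, job_C:*/5}
Op 10: register job_C */12 -> active={job_B:*/9, job_C:*/12}
Op 11: unregister job_B -> active={job_C:*/12}
Op 12: register job_B */13 -> active={job_B:*/13, job_C:*/12}
Op 13: unregister job_B -> active={job_C:*/12}
Op 14: register job_A */18 -> active={job_A:*/18, job_C:*/12}
Final interval of job_C = 12
Next fire of job_C after T=280: (280//12+1)*12 = 288

Answer: interval=12 next_fire=288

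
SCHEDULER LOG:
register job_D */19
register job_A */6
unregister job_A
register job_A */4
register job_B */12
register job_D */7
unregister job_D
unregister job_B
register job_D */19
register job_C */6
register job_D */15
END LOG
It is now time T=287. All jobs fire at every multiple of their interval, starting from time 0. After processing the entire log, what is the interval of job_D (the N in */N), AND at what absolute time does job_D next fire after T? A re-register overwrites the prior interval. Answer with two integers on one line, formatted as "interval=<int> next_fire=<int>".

Op 1: register job_D */19 -> active={job_D:*/19}
Op 2: register job_A */6 -> active={job_A:*/6, job_D:*/19}
Op 3: unregister job_A -> active={job_D:*/19}
Op 4: register job_A */4 -> active={job_A:*/4, job_D:*/19}
Op 5: register job_B */12 -> active={job_A:*/4, job_B:*/12, job_D:*/19}
Op 6: register job_D */7 -> active={job_A:*/4, job_B:*/12, job_D:*/7}
Op 7: unregister job_D -> active={job_A:*/4, job_B:*/12}
Op 8: unregister job_B -> active={job_A:*/4}
Op 9: register job_D */19 -> active={job_A:*/4, job_D:*/19}
Op 10: register job_C */6 -> active={job_A:*/4, job_C:*/6, job_D:*/19}
Op 11: register job_D */15 -> active={job_A:*/4, job_C:*/6, job_D:*/15}
Final interval of job_D = 15
Next fire of job_D after T=287: (287//15+1)*15 = 300

Answer: interval=15 next_fire=300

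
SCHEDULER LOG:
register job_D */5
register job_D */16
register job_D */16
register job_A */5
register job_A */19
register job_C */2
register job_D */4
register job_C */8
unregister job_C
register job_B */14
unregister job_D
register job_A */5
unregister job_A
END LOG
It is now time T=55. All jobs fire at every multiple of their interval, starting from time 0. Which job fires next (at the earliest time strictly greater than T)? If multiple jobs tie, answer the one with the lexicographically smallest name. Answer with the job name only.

Op 1: register job_D */5 -> active={job_D:*/5}
Op 2: register job_D */16 -> active={job_D:*/16}
Op 3: register job_D */16 -> active={job_D:*/16}
Op 4: register job_A */5 -> active={job_A:*/5, job_D:*/16}
Op 5: register job_A */19 -> active={job_A:*/19, job_D:*/16}
Op 6: register job_C */2 -> active={job_A:*/19, job_C:*/2, job_D:*/16}
Op 7: register job_D */4 -> active={job_A:*/19, job_C:*/2, job_D:*/4}
Op 8: register job_C */8 -> active={job_A:*/19, job_C:*/8, job_D:*/4}
Op 9: unregister job_C -> active={job_A:*/19, job_D:*/4}
Op 10: register job_B */14 -> active={job_A:*/19, job_B:*/14, job_D:*/4}
Op 11: unregister job_D -> active={job_A:*/19, job_B:*/14}
Op 12: register job_A */5 -> active={job_A:*/5, job_B:*/14}
Op 13: unregister job_A -> active={job_B:*/14}
  job_B: interval 14, next fire after T=55 is 56
Earliest = 56, winner (lex tiebreak) = job_B

Answer: job_B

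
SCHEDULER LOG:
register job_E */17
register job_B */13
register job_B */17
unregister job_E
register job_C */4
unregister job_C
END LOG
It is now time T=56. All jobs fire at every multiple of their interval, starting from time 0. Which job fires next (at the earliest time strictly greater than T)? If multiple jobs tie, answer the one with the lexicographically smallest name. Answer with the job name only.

Op 1: register job_E */17 -> active={job_E:*/17}
Op 2: register job_B */13 -> active={job_B:*/13, job_E:*/17}
Op 3: register job_B */17 -> active={job_B:*/17, job_E:*/17}
Op 4: unregister job_E -> active={job_B:*/17}
Op 5: register job_C */4 -> active={job_B:*/17, job_C:*/4}
Op 6: unregister job_C -> active={job_B:*/17}
  job_B: interval 17, next fire after T=56 is 68
Earliest = 68, winner (lex tiebreak) = job_B

Answer: job_B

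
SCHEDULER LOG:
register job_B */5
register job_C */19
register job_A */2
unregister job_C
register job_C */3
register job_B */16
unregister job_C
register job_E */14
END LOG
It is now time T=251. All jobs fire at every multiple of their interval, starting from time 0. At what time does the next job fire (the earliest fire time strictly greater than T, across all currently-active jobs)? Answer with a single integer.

Answer: 252

Derivation:
Op 1: register job_B */5 -> active={job_B:*/5}
Op 2: register job_C */19 -> active={job_B:*/5, job_C:*/19}
Op 3: register job_A */2 -> active={job_A:*/2, job_B:*/5, job_C:*/19}
Op 4: unregister job_C -> active={job_A:*/2, job_B:*/5}
Op 5: register job_C */3 -> active={job_A:*/2, job_B:*/5, job_C:*/3}
Op 6: register job_B */16 -> active={job_A:*/2, job_B:*/16, job_C:*/3}
Op 7: unregister job_C -> active={job_A:*/2, job_B:*/16}
Op 8: register job_E */14 -> active={job_A:*/2, job_B:*/16, job_E:*/14}
  job_A: interval 2, next fire after T=251 is 252
  job_B: interval 16, next fire after T=251 is 256
  job_E: interval 14, next fire after T=251 is 252
Earliest fire time = 252 (job job_A)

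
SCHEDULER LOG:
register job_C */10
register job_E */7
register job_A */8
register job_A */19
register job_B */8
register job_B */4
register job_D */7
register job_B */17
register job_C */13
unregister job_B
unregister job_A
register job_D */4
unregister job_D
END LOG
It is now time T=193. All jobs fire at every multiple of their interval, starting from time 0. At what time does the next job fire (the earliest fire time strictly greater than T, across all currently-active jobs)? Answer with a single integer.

Op 1: register job_C */10 -> active={job_C:*/10}
Op 2: register job_E */7 -> active={job_C:*/10, job_E:*/7}
Op 3: register job_A */8 -> active={job_A:*/8, job_C:*/10, job_E:*/7}
Op 4: register job_A */19 -> active={job_A:*/19, job_C:*/10, job_E:*/7}
Op 5: register job_B */8 -> active={job_A:*/19, job_B:*/8, job_C:*/10, job_E:*/7}
Op 6: register job_B */4 -> active={job_A:*/19, job_B:*/4, job_C:*/10, job_E:*/7}
Op 7: register job_D */7 -> active={job_A:*/19, job_B:*/4, job_C:*/10, job_D:*/7, job_E:*/7}
Op 8: register job_B */17 -> active={job_A:*/19, job_B:*/17, job_C:*/10, job_D:*/7, job_E:*/7}
Op 9: register job_C */13 -> active={job_A:*/19, job_B:*/17, job_C:*/13, job_D:*/7, job_E:*/7}
Op 10: unregister job_B -> active={job_A:*/19, job_C:*/13, job_D:*/7, job_E:*/7}
Op 11: unregister job_A -> active={job_C:*/13, job_D:*/7, job_E:*/7}
Op 12: register job_D */4 -> active={job_C:*/13, job_D:*/4, job_E:*/7}
Op 13: unregister job_D -> active={job_C:*/13, job_E:*/7}
  job_C: interval 13, next fire after T=193 is 195
  job_E: interval 7, next fire after T=193 is 196
Earliest fire time = 195 (job job_C)

Answer: 195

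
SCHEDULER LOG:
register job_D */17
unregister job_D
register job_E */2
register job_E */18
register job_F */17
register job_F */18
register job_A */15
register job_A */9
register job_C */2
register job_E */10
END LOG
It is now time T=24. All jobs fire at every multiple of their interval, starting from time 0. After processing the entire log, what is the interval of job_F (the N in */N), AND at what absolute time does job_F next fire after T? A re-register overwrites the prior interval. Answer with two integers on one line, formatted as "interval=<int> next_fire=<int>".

Answer: interval=18 next_fire=36

Derivation:
Op 1: register job_D */17 -> active={job_D:*/17}
Op 2: unregister job_D -> active={}
Op 3: register job_E */2 -> active={job_E:*/2}
Op 4: register job_E */18 -> active={job_E:*/18}
Op 5: register job_F */17 -> active={job_E:*/18, job_F:*/17}
Op 6: register job_F */18 -> active={job_E:*/18, job_F:*/18}
Op 7: register job_A */15 -> active={job_A:*/15, job_E:*/18, job_F:*/18}
Op 8: register job_A */9 -> active={job_A:*/9, job_E:*/18, job_F:*/18}
Op 9: register job_C */2 -> active={job_A:*/9, job_C:*/2, job_E:*/18, job_F:*/18}
Op 10: register job_E */10 -> active={job_A:*/9, job_C:*/2, job_E:*/10, job_F:*/18}
Final interval of job_F = 18
Next fire of job_F after T=24: (24//18+1)*18 = 36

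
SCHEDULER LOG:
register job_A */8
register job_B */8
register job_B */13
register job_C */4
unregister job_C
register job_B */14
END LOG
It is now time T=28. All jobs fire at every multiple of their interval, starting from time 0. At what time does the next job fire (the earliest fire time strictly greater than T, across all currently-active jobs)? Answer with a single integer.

Answer: 32

Derivation:
Op 1: register job_A */8 -> active={job_A:*/8}
Op 2: register job_B */8 -> active={job_A:*/8, job_B:*/8}
Op 3: register job_B */13 -> active={job_A:*/8, job_B:*/13}
Op 4: register job_C */4 -> active={job_A:*/8, job_B:*/13, job_C:*/4}
Op 5: unregister job_C -> active={job_A:*/8, job_B:*/13}
Op 6: register job_B */14 -> active={job_A:*/8, job_B:*/14}
  job_A: interval 8, next fire after T=28 is 32
  job_B: interval 14, next fire after T=28 is 42
Earliest fire time = 32 (job job_A)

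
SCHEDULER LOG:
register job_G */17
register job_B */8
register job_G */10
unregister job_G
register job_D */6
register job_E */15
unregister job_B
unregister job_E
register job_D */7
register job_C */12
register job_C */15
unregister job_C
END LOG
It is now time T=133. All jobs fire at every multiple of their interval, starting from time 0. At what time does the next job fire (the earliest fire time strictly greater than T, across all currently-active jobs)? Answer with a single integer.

Answer: 140

Derivation:
Op 1: register job_G */17 -> active={job_G:*/17}
Op 2: register job_B */8 -> active={job_B:*/8, job_G:*/17}
Op 3: register job_G */10 -> active={job_B:*/8, job_G:*/10}
Op 4: unregister job_G -> active={job_B:*/8}
Op 5: register job_D */6 -> active={job_B:*/8, job_D:*/6}
Op 6: register job_E */15 -> active={job_B:*/8, job_D:*/6, job_E:*/15}
Op 7: unregister job_B -> active={job_D:*/6, job_E:*/15}
Op 8: unregister job_E -> active={job_D:*/6}
Op 9: register job_D */7 -> active={job_D:*/7}
Op 10: register job_C */12 -> active={job_C:*/12, job_D:*/7}
Op 11: register job_C */15 -> active={job_C:*/15, job_D:*/7}
Op 12: unregister job_C -> active={job_D:*/7}
  job_D: interval 7, next fire after T=133 is 140
Earliest fire time = 140 (job job_D)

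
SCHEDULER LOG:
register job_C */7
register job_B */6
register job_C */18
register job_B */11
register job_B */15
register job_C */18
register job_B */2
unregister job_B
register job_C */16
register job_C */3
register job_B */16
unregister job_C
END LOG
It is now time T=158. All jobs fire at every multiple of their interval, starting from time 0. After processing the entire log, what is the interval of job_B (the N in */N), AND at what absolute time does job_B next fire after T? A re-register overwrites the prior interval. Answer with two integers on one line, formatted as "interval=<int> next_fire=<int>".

Answer: interval=16 next_fire=160

Derivation:
Op 1: register job_C */7 -> active={job_C:*/7}
Op 2: register job_B */6 -> active={job_B:*/6, job_C:*/7}
Op 3: register job_C */18 -> active={job_B:*/6, job_C:*/18}
Op 4: register job_B */11 -> active={job_B:*/11, job_C:*/18}
Op 5: register job_B */15 -> active={job_B:*/15, job_C:*/18}
Op 6: register job_C */18 -> active={job_B:*/15, job_C:*/18}
Op 7: register job_B */2 -> active={job_B:*/2, job_C:*/18}
Op 8: unregister job_B -> active={job_C:*/18}
Op 9: register job_C */16 -> active={job_C:*/16}
Op 10: register job_C */3 -> active={job_C:*/3}
Op 11: register job_B */16 -> active={job_B:*/16, job_C:*/3}
Op 12: unregister job_C -> active={job_B:*/16}
Final interval of job_B = 16
Next fire of job_B after T=158: (158//16+1)*16 = 160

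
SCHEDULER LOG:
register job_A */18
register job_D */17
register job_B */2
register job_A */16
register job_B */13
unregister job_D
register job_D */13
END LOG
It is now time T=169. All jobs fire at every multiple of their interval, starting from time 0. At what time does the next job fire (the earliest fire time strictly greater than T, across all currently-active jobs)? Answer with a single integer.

Answer: 176

Derivation:
Op 1: register job_A */18 -> active={job_A:*/18}
Op 2: register job_D */17 -> active={job_A:*/18, job_D:*/17}
Op 3: register job_B */2 -> active={job_A:*/18, job_B:*/2, job_D:*/17}
Op 4: register job_A */16 -> active={job_A:*/16, job_B:*/2, job_D:*/17}
Op 5: register job_B */13 -> active={job_A:*/16, job_B:*/13, job_D:*/17}
Op 6: unregister job_D -> active={job_A:*/16, job_B:*/13}
Op 7: register job_D */13 -> active={job_A:*/16, job_B:*/13, job_D:*/13}
  job_A: interval 16, next fire after T=169 is 176
  job_B: interval 13, next fire after T=169 is 182
  job_D: interval 13, next fire after T=169 is 182
Earliest fire time = 176 (job job_A)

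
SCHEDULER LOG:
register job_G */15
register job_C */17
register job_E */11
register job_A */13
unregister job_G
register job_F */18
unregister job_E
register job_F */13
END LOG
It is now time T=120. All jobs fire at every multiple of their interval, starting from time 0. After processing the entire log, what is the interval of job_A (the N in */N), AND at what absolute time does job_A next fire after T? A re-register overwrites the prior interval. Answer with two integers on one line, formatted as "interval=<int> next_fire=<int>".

Answer: interval=13 next_fire=130

Derivation:
Op 1: register job_G */15 -> active={job_G:*/15}
Op 2: register job_C */17 -> active={job_C:*/17, job_G:*/15}
Op 3: register job_E */11 -> active={job_C:*/17, job_E:*/11, job_G:*/15}
Op 4: register job_A */13 -> active={job_A:*/13, job_C:*/17, job_E:*/11, job_G:*/15}
Op 5: unregister job_G -> active={job_A:*/13, job_C:*/17, job_E:*/11}
Op 6: register job_F */18 -> active={job_A:*/13, job_C:*/17, job_E:*/11, job_F:*/18}
Op 7: unregister job_E -> active={job_A:*/13, job_C:*/17, job_F:*/18}
Op 8: register job_F */13 -> active={job_A:*/13, job_C:*/17, job_F:*/13}
Final interval of job_A = 13
Next fire of job_A after T=120: (120//13+1)*13 = 130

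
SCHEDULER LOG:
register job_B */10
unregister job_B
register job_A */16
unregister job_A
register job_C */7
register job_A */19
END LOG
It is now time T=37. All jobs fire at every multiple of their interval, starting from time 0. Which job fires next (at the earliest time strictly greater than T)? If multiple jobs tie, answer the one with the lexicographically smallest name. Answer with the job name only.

Answer: job_A

Derivation:
Op 1: register job_B */10 -> active={job_B:*/10}
Op 2: unregister job_B -> active={}
Op 3: register job_A */16 -> active={job_A:*/16}
Op 4: unregister job_A -> active={}
Op 5: register job_C */7 -> active={job_C:*/7}
Op 6: register job_A */19 -> active={job_A:*/19, job_C:*/7}
  job_A: interval 19, next fire after T=37 is 38
  job_C: interval 7, next fire after T=37 is 42
Earliest = 38, winner (lex tiebreak) = job_A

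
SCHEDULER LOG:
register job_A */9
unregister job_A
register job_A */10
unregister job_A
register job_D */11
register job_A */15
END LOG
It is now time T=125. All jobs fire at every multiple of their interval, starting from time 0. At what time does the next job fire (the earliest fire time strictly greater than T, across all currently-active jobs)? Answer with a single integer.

Answer: 132

Derivation:
Op 1: register job_A */9 -> active={job_A:*/9}
Op 2: unregister job_A -> active={}
Op 3: register job_A */10 -> active={job_A:*/10}
Op 4: unregister job_A -> active={}
Op 5: register job_D */11 -> active={job_D:*/11}
Op 6: register job_A */15 -> active={job_A:*/15, job_D:*/11}
  job_A: interval 15, next fire after T=125 is 135
  job_D: interval 11, next fire after T=125 is 132
Earliest fire time = 132 (job job_D)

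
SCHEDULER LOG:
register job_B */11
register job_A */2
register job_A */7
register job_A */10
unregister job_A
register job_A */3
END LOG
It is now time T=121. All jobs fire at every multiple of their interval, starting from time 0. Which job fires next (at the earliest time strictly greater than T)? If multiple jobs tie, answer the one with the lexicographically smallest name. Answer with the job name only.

Answer: job_A

Derivation:
Op 1: register job_B */11 -> active={job_B:*/11}
Op 2: register job_A */2 -> active={job_A:*/2, job_B:*/11}
Op 3: register job_A */7 -> active={job_A:*/7, job_B:*/11}
Op 4: register job_A */10 -> active={job_A:*/10, job_B:*/11}
Op 5: unregister job_A -> active={job_B:*/11}
Op 6: register job_A */3 -> active={job_A:*/3, job_B:*/11}
  job_A: interval 3, next fire after T=121 is 123
  job_B: interval 11, next fire after T=121 is 132
Earliest = 123, winner (lex tiebreak) = job_A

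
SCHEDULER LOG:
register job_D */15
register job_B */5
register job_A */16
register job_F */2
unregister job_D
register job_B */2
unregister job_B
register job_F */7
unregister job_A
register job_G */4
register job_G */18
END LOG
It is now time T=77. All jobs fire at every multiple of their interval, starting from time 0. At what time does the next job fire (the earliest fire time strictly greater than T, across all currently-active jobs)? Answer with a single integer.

Op 1: register job_D */15 -> active={job_D:*/15}
Op 2: register job_B */5 -> active={job_B:*/5, job_D:*/15}
Op 3: register job_A */16 -> active={job_A:*/16, job_B:*/5, job_D:*/15}
Op 4: register job_F */2 -> active={job_A:*/16, job_B:*/5, job_D:*/15, job_F:*/2}
Op 5: unregister job_D -> active={job_A:*/16, job_B:*/5, job_F:*/2}
Op 6: register job_B */2 -> active={job_A:*/16, job_B:*/2, job_F:*/2}
Op 7: unregister job_B -> active={job_A:*/16, job_F:*/2}
Op 8: register job_F */7 -> active={job_A:*/16, job_F:*/7}
Op 9: unregister job_A -> active={job_F:*/7}
Op 10: register job_G */4 -> active={job_F:*/7, job_G:*/4}
Op 11: register job_G */18 -> active={job_F:*/7, job_G:*/18}
  job_F: interval 7, next fire after T=77 is 84
  job_G: interval 18, next fire after T=77 is 90
Earliest fire time = 84 (job job_F)

Answer: 84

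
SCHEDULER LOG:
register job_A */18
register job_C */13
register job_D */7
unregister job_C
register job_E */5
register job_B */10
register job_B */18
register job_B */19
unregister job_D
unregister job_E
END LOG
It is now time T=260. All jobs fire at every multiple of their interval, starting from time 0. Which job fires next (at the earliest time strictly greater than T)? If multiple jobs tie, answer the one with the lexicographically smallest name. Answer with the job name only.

Answer: job_B

Derivation:
Op 1: register job_A */18 -> active={job_A:*/18}
Op 2: register job_C */13 -> active={job_A:*/18, job_C:*/13}
Op 3: register job_D */7 -> active={job_A:*/18, job_C:*/13, job_D:*/7}
Op 4: unregister job_C -> active={job_A:*/18, job_D:*/7}
Op 5: register job_E */5 -> active={job_A:*/18, job_D:*/7, job_E:*/5}
Op 6: register job_B */10 -> active={job_A:*/18, job_B:*/10, job_D:*/7, job_E:*/5}
Op 7: register job_B */18 -> active={job_A:*/18, job_B:*/18, job_D:*/7, job_E:*/5}
Op 8: register job_B */19 -> active={job_A:*/18, job_B:*/19, job_D:*/7, job_E:*/5}
Op 9: unregister job_D -> active={job_A:*/18, job_B:*/19, job_E:*/5}
Op 10: unregister job_E -> active={job_A:*/18, job_B:*/19}
  job_A: interval 18, next fire after T=260 is 270
  job_B: interval 19, next fire after T=260 is 266
Earliest = 266, winner (lex tiebreak) = job_B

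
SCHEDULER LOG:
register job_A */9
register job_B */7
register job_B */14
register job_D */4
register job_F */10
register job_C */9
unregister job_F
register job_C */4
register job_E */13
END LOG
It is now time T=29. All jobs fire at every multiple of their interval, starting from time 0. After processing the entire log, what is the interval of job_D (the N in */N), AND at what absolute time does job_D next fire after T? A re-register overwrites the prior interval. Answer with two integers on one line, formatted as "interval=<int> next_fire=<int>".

Answer: interval=4 next_fire=32

Derivation:
Op 1: register job_A */9 -> active={job_A:*/9}
Op 2: register job_B */7 -> active={job_A:*/9, job_B:*/7}
Op 3: register job_B */14 -> active={job_A:*/9, job_B:*/14}
Op 4: register job_D */4 -> active={job_A:*/9, job_B:*/14, job_D:*/4}
Op 5: register job_F */10 -> active={job_A:*/9, job_B:*/14, job_D:*/4, job_F:*/10}
Op 6: register job_C */9 -> active={job_A:*/9, job_B:*/14, job_C:*/9, job_D:*/4, job_F:*/10}
Op 7: unregister job_F -> active={job_A:*/9, job_B:*/14, job_C:*/9, job_D:*/4}
Op 8: register job_C */4 -> active={job_A:*/9, job_B:*/14, job_C:*/4, job_D:*/4}
Op 9: register job_E */13 -> active={job_A:*/9, job_B:*/14, job_C:*/4, job_D:*/4, job_E:*/13}
Final interval of job_D = 4
Next fire of job_D after T=29: (29//4+1)*4 = 32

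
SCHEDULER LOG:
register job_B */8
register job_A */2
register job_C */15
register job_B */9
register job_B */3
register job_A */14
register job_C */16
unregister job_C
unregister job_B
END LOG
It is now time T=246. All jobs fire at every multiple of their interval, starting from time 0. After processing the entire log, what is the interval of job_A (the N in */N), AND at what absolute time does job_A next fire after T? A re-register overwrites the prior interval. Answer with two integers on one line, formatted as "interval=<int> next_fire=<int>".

Op 1: register job_B */8 -> active={job_B:*/8}
Op 2: register job_A */2 -> active={job_A:*/2, job_B:*/8}
Op 3: register job_C */15 -> active={job_A:*/2, job_B:*/8, job_C:*/15}
Op 4: register job_B */9 -> active={job_A:*/2, job_B:*/9, job_C:*/15}
Op 5: register job_B */3 -> active={job_A:*/2, job_B:*/3, job_C:*/15}
Op 6: register job_A */14 -> active={job_A:*/14, job_B:*/3, job_C:*/15}
Op 7: register job_C */16 -> active={job_A:*/14, job_B:*/3, job_C:*/16}
Op 8: unregister job_C -> active={job_A:*/14, job_B:*/3}
Op 9: unregister job_B -> active={job_A:*/14}
Final interval of job_A = 14
Next fire of job_A after T=246: (246//14+1)*14 = 252

Answer: interval=14 next_fire=252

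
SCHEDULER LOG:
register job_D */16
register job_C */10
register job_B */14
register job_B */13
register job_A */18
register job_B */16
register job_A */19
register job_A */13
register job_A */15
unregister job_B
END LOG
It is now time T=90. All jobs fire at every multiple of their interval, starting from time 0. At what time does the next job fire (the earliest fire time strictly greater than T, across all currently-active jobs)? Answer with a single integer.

Answer: 96

Derivation:
Op 1: register job_D */16 -> active={job_D:*/16}
Op 2: register job_C */10 -> active={job_C:*/10, job_D:*/16}
Op 3: register job_B */14 -> active={job_B:*/14, job_C:*/10, job_D:*/16}
Op 4: register job_B */13 -> active={job_B:*/13, job_C:*/10, job_D:*/16}
Op 5: register job_A */18 -> active={job_A:*/18, job_B:*/13, job_C:*/10, job_D:*/16}
Op 6: register job_B */16 -> active={job_A:*/18, job_B:*/16, job_C:*/10, job_D:*/16}
Op 7: register job_A */19 -> active={job_A:*/19, job_B:*/16, job_C:*/10, job_D:*/16}
Op 8: register job_A */13 -> active={job_A:*/13, job_B:*/16, job_C:*/10, job_D:*/16}
Op 9: register job_A */15 -> active={job_A:*/15, job_B:*/16, job_C:*/10, job_D:*/16}
Op 10: unregister job_B -> active={job_A:*/15, job_C:*/10, job_D:*/16}
  job_A: interval 15, next fire after T=90 is 105
  job_C: interval 10, next fire after T=90 is 100
  job_D: interval 16, next fire after T=90 is 96
Earliest fire time = 96 (job job_D)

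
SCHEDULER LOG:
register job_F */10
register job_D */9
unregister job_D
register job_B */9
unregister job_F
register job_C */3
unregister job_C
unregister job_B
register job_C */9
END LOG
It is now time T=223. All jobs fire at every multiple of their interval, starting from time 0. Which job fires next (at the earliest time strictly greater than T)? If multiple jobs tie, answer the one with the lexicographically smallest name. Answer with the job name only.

Op 1: register job_F */10 -> active={job_F:*/10}
Op 2: register job_D */9 -> active={job_D:*/9, job_F:*/10}
Op 3: unregister job_D -> active={job_F:*/10}
Op 4: register job_B */9 -> active={job_B:*/9, job_F:*/10}
Op 5: unregister job_F -> active={job_B:*/9}
Op 6: register job_C */3 -> active={job_B:*/9, job_C:*/3}
Op 7: unregister job_C -> active={job_B:*/9}
Op 8: unregister job_B -> active={}
Op 9: register job_C */9 -> active={job_C:*/9}
  job_C: interval 9, next fire after T=223 is 225
Earliest = 225, winner (lex tiebreak) = job_C

Answer: job_C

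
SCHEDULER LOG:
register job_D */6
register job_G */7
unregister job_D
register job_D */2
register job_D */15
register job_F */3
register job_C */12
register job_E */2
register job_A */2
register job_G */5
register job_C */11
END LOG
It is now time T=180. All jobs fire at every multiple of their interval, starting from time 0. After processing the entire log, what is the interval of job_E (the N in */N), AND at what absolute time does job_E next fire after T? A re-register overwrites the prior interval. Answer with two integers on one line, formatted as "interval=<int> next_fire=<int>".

Answer: interval=2 next_fire=182

Derivation:
Op 1: register job_D */6 -> active={job_D:*/6}
Op 2: register job_G */7 -> active={job_D:*/6, job_G:*/7}
Op 3: unregister job_D -> active={job_G:*/7}
Op 4: register job_D */2 -> active={job_D:*/2, job_G:*/7}
Op 5: register job_D */15 -> active={job_D:*/15, job_G:*/7}
Op 6: register job_F */3 -> active={job_D:*/15, job_F:*/3, job_G:*/7}
Op 7: register job_C */12 -> active={job_C:*/12, job_D:*/15, job_F:*/3, job_G:*/7}
Op 8: register job_E */2 -> active={job_C:*/12, job_D:*/15, job_E:*/2, job_F:*/3, job_G:*/7}
Op 9: register job_A */2 -> active={job_A:*/2, job_C:*/12, job_D:*/15, job_E:*/2, job_F:*/3, job_G:*/7}
Op 10: register job_G */5 -> active={job_A:*/2, job_C:*/12, job_D:*/15, job_E:*/2, job_F:*/3, job_G:*/5}
Op 11: register job_C */11 -> active={job_A:*/2, job_C:*/11, job_D:*/15, job_E:*/2, job_F:*/3, job_G:*/5}
Final interval of job_E = 2
Next fire of job_E after T=180: (180//2+1)*2 = 182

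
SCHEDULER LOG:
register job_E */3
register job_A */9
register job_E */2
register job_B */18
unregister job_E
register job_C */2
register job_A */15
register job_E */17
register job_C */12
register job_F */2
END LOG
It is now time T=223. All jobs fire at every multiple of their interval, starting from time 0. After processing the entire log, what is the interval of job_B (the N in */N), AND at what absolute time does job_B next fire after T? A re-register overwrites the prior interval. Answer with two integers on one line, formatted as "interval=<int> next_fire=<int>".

Op 1: register job_E */3 -> active={job_E:*/3}
Op 2: register job_A */9 -> active={job_A:*/9, job_E:*/3}
Op 3: register job_E */2 -> active={job_A:*/9, job_E:*/2}
Op 4: register job_B */18 -> active={job_A:*/9, job_B:*/18, job_E:*/2}
Op 5: unregister job_E -> active={job_A:*/9, job_B:*/18}
Op 6: register job_C */2 -> active={job_A:*/9, job_B:*/18, job_C:*/2}
Op 7: register job_A */15 -> active={job_A:*/15, job_B:*/18, job_C:*/2}
Op 8: register job_E */17 -> active={job_A:*/15, job_B:*/18, job_C:*/2, job_E:*/17}
Op 9: register job_C */12 -> active={job_A:*/15, job_B:*/18, job_C:*/12, job_E:*/17}
Op 10: register job_F */2 -> active={job_A:*/15, job_B:*/18, job_C:*/12, job_E:*/17, job_F:*/2}
Final interval of job_B = 18
Next fire of job_B after T=223: (223//18+1)*18 = 234

Answer: interval=18 next_fire=234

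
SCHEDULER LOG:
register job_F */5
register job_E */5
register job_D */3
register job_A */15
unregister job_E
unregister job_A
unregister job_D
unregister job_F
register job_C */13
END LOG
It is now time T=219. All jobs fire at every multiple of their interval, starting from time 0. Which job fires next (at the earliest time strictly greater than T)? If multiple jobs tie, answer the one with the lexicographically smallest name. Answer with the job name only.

Op 1: register job_F */5 -> active={job_F:*/5}
Op 2: register job_E */5 -> active={job_E:*/5, job_F:*/5}
Op 3: register job_D */3 -> active={job_D:*/3, job_E:*/5, job_F:*/5}
Op 4: register job_A */15 -> active={job_A:*/15, job_D:*/3, job_E:*/5, job_F:*/5}
Op 5: unregister job_E -> active={job_A:*/15, job_D:*/3, job_F:*/5}
Op 6: unregister job_A -> active={job_D:*/3, job_F:*/5}
Op 7: unregister job_D -> active={job_F:*/5}
Op 8: unregister job_F -> active={}
Op 9: register job_C */13 -> active={job_C:*/13}
  job_C: interval 13, next fire after T=219 is 221
Earliest = 221, winner (lex tiebreak) = job_C

Answer: job_C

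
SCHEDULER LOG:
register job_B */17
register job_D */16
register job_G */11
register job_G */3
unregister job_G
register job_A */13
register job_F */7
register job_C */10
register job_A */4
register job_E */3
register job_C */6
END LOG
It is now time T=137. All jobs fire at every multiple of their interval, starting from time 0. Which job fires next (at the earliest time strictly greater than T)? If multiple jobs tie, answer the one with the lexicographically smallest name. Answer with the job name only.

Answer: job_C

Derivation:
Op 1: register job_B */17 -> active={job_B:*/17}
Op 2: register job_D */16 -> active={job_B:*/17, job_D:*/16}
Op 3: register job_G */11 -> active={job_B:*/17, job_D:*/16, job_G:*/11}
Op 4: register job_G */3 -> active={job_B:*/17, job_D:*/16, job_G:*/3}
Op 5: unregister job_G -> active={job_B:*/17, job_D:*/16}
Op 6: register job_A */13 -> active={job_A:*/13, job_B:*/17, job_D:*/16}
Op 7: register job_F */7 -> active={job_A:*/13, job_B:*/17, job_D:*/16, job_F:*/7}
Op 8: register job_C */10 -> active={job_A:*/13, job_B:*/17, job_C:*/10, job_D:*/16, job_F:*/7}
Op 9: register job_A */4 -> active={job_A:*/4, job_B:*/17, job_C:*/10, job_D:*/16, job_F:*/7}
Op 10: register job_E */3 -> active={job_A:*/4, job_B:*/17, job_C:*/10, job_D:*/16, job_E:*/3, job_F:*/7}
Op 11: register job_C */6 -> active={job_A:*/4, job_B:*/17, job_C:*/6, job_D:*/16, job_E:*/3, job_F:*/7}
  job_A: interval 4, next fire after T=137 is 140
  job_B: interval 17, next fire after T=137 is 153
  job_C: interval 6, next fire after T=137 is 138
  job_D: interval 16, next fire after T=137 is 144
  job_E: interval 3, next fire after T=137 is 138
  job_F: interval 7, next fire after T=137 is 140
Earliest = 138, winner (lex tiebreak) = job_C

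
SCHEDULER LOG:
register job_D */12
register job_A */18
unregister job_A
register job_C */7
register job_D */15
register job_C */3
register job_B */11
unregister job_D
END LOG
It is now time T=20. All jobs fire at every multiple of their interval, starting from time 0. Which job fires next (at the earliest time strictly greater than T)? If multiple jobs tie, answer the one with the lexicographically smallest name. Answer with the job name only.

Answer: job_C

Derivation:
Op 1: register job_D */12 -> active={job_D:*/12}
Op 2: register job_A */18 -> active={job_A:*/18, job_D:*/12}
Op 3: unregister job_A -> active={job_D:*/12}
Op 4: register job_C */7 -> active={job_C:*/7, job_D:*/12}
Op 5: register job_D */15 -> active={job_C:*/7, job_D:*/15}
Op 6: register job_C */3 -> active={job_C:*/3, job_D:*/15}
Op 7: register job_B */11 -> active={job_B:*/11, job_C:*/3, job_D:*/15}
Op 8: unregister job_D -> active={job_B:*/11, job_C:*/3}
  job_B: interval 11, next fire after T=20 is 22
  job_C: interval 3, next fire after T=20 is 21
Earliest = 21, winner (lex tiebreak) = job_C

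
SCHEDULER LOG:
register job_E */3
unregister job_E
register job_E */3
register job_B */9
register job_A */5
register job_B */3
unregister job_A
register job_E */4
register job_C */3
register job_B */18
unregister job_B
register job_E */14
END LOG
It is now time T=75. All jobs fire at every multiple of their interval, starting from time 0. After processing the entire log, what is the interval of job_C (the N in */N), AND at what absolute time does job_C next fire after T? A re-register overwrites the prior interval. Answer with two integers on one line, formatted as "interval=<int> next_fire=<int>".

Answer: interval=3 next_fire=78

Derivation:
Op 1: register job_E */3 -> active={job_E:*/3}
Op 2: unregister job_E -> active={}
Op 3: register job_E */3 -> active={job_E:*/3}
Op 4: register job_B */9 -> active={job_B:*/9, job_E:*/3}
Op 5: register job_A */5 -> active={job_A:*/5, job_B:*/9, job_E:*/3}
Op 6: register job_B */3 -> active={job_A:*/5, job_B:*/3, job_E:*/3}
Op 7: unregister job_A -> active={job_B:*/3, job_E:*/3}
Op 8: register job_E */4 -> active={job_B:*/3, job_E:*/4}
Op 9: register job_C */3 -> active={job_B:*/3, job_C:*/3, job_E:*/4}
Op 10: register job_B */18 -> active={job_B:*/18, job_C:*/3, job_E:*/4}
Op 11: unregister job_B -> active={job_C:*/3, job_E:*/4}
Op 12: register job_E */14 -> active={job_C:*/3, job_E:*/14}
Final interval of job_C = 3
Next fire of job_C after T=75: (75//3+1)*3 = 78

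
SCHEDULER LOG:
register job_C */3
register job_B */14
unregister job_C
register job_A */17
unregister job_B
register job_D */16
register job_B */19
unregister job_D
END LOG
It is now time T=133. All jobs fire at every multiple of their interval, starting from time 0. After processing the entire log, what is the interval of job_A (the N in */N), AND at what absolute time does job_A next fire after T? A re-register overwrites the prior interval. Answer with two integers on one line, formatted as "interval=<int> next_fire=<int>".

Op 1: register job_C */3 -> active={job_C:*/3}
Op 2: register job_B */14 -> active={job_B:*/14, job_C:*/3}
Op 3: unregister job_C -> active={job_B:*/14}
Op 4: register job_A */17 -> active={job_A:*/17, job_B:*/14}
Op 5: unregister job_B -> active={job_A:*/17}
Op 6: register job_D */16 -> active={job_A:*/17, job_D:*/16}
Op 7: register job_B */19 -> active={job_A:*/17, job_B:*/19, job_D:*/16}
Op 8: unregister job_D -> active={job_A:*/17, job_B:*/19}
Final interval of job_A = 17
Next fire of job_A after T=133: (133//17+1)*17 = 136

Answer: interval=17 next_fire=136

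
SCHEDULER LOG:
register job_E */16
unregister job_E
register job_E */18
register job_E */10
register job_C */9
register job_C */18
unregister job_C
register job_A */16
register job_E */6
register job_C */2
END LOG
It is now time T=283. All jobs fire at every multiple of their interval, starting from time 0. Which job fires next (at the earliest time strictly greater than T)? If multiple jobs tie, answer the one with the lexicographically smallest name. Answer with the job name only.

Op 1: register job_E */16 -> active={job_E:*/16}
Op 2: unregister job_E -> active={}
Op 3: register job_E */18 -> active={job_E:*/18}
Op 4: register job_E */10 -> active={job_E:*/10}
Op 5: register job_C */9 -> active={job_C:*/9, job_E:*/10}
Op 6: register job_C */18 -> active={job_C:*/18, job_E:*/10}
Op 7: unregister job_C -> active={job_E:*/10}
Op 8: register job_A */16 -> active={job_A:*/16, job_E:*/10}
Op 9: register job_E */6 -> active={job_A:*/16, job_E:*/6}
Op 10: register job_C */2 -> active={job_A:*/16, job_C:*/2, job_E:*/6}
  job_A: interval 16, next fire after T=283 is 288
  job_C: interval 2, next fire after T=283 is 284
  job_E: interval 6, next fire after T=283 is 288
Earliest = 284, winner (lex tiebreak) = job_C

Answer: job_C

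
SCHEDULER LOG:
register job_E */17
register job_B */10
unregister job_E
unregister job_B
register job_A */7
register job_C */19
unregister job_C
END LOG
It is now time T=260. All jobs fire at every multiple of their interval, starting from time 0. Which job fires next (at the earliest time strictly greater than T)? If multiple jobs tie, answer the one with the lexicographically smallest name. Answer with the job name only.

Op 1: register job_E */17 -> active={job_E:*/17}
Op 2: register job_B */10 -> active={job_B:*/10, job_E:*/17}
Op 3: unregister job_E -> active={job_B:*/10}
Op 4: unregister job_B -> active={}
Op 5: register job_A */7 -> active={job_A:*/7}
Op 6: register job_C */19 -> active={job_A:*/7, job_C:*/19}
Op 7: unregister job_C -> active={job_A:*/7}
  job_A: interval 7, next fire after T=260 is 266
Earliest = 266, winner (lex tiebreak) = job_A

Answer: job_A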